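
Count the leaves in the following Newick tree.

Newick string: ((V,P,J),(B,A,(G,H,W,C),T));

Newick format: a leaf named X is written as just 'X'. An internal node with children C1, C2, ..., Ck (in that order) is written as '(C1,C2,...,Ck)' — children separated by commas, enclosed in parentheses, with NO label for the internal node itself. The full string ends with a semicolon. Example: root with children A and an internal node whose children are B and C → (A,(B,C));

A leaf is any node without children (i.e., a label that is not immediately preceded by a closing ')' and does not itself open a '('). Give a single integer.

Answer: 10

Derivation:
Newick: ((V,P,J),(B,A,(G,H,W,C),T));
Scan left-to-right; a leaf is any maximal label run not followed by '(':
  pos 2: leaf 'V' → count = 1
  pos 4: leaf 'P' → count = 2
  pos 6: leaf 'J' → count = 3
  pos 10: leaf 'B' → count = 4
  pos 12: leaf 'A' → count = 5
  pos 15: leaf 'G' → count = 6
  pos 17: leaf 'H' → count = 7
  pos 19: leaf 'W' → count = 8
  pos 21: leaf 'C' → count = 9
  pos 24: leaf 'T' → count = 10
Total leaves: 10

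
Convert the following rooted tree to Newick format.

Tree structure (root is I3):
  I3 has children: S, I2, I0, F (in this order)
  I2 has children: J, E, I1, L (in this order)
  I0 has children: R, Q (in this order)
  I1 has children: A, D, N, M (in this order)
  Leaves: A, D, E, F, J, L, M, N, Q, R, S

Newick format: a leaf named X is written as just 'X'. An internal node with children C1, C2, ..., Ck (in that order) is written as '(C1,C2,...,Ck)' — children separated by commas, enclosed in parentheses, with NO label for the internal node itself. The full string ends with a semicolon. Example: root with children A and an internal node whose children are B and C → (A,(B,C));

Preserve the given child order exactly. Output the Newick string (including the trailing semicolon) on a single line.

internal I3 with children ['S', 'I2', 'I0', 'F']
  leaf 'S' → 'S'
  internal I2 with children ['J', 'E', 'I1', 'L']
    leaf 'J' → 'J'
    leaf 'E' → 'E'
    internal I1 with children ['A', 'D', 'N', 'M']
      leaf 'A' → 'A'
      leaf 'D' → 'D'
      leaf 'N' → 'N'
      leaf 'M' → 'M'
    → '(A,D,N,M)'
    leaf 'L' → 'L'
  → '(J,E,(A,D,N,M),L)'
  internal I0 with children ['R', 'Q']
    leaf 'R' → 'R'
    leaf 'Q' → 'Q'
  → '(R,Q)'
  leaf 'F' → 'F'
→ '(S,(J,E,(A,D,N,M),L),(R,Q),F)'
Final: (S,(J,E,(A,D,N,M),L),(R,Q),F);

Answer: (S,(J,E,(A,D,N,M),L),(R,Q),F);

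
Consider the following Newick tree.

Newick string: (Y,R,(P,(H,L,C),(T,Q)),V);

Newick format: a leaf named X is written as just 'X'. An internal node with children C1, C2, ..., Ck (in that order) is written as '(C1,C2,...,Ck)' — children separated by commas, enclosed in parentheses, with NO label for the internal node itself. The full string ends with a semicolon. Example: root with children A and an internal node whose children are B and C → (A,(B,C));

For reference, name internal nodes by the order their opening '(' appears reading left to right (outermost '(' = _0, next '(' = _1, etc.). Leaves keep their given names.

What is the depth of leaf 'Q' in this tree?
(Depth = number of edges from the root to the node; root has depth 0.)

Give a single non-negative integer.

Newick: (Y,R,(P,(H,L,C),(T,Q)),V);
Naming internals by '(' encounter order: outermost '(' = _0, next = _1, ...
Query node: Q
Path from root: _0 -> _1 -> _3 -> Q
Depth of Q: 3 (number of edges from root)

Answer: 3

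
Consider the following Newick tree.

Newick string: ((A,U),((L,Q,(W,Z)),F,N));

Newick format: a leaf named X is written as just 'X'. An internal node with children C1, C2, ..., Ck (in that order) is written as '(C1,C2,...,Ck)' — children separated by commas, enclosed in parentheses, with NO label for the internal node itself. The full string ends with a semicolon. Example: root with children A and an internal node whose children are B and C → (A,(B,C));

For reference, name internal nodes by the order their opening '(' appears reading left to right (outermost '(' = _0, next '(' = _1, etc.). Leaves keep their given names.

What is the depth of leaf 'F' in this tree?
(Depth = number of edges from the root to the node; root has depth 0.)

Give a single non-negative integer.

Answer: 2

Derivation:
Newick: ((A,U),((L,Q,(W,Z)),F,N));
Naming internals by '(' encounter order: outermost '(' = _0, next = _1, ...
Query node: F
Path from root: _0 -> _2 -> F
Depth of F: 2 (number of edges from root)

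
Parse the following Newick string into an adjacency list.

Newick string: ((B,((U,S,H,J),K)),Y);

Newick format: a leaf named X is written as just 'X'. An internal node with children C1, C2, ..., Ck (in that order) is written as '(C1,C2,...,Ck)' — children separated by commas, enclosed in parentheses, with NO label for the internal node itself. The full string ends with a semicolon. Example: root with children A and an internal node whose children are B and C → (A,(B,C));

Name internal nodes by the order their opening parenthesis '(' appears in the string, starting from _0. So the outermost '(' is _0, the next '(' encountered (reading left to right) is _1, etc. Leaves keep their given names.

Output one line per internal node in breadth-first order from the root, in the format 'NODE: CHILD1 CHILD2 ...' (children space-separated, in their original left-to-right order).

Answer: _0: _1 Y
_1: B _2
_2: _3 K
_3: U S H J

Derivation:
Input: ((B,((U,S,H,J),K)),Y);
Scanning left-to-right, naming '(' by encounter order:
  pos 0: '(' -> open internal node _0 (depth 1)
  pos 1: '(' -> open internal node _1 (depth 2)
  pos 4: '(' -> open internal node _2 (depth 3)
  pos 5: '(' -> open internal node _3 (depth 4)
  pos 13: ')' -> close internal node _3 (now at depth 3)
  pos 16: ')' -> close internal node _2 (now at depth 2)
  pos 17: ')' -> close internal node _1 (now at depth 1)
  pos 20: ')' -> close internal node _0 (now at depth 0)
Total internal nodes: 4
BFS adjacency from root:
  _0: _1 Y
  _1: B _2
  _2: _3 K
  _3: U S H J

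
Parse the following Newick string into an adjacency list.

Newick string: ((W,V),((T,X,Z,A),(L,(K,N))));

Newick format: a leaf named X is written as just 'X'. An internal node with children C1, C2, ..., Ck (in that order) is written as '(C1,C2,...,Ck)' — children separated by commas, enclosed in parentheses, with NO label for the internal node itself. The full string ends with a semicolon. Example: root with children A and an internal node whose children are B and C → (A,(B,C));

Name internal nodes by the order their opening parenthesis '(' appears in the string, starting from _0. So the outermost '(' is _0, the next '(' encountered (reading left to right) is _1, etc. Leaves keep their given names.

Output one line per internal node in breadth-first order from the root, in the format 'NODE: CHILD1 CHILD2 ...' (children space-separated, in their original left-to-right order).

Input: ((W,V),((T,X,Z,A),(L,(K,N))));
Scanning left-to-right, naming '(' by encounter order:
  pos 0: '(' -> open internal node _0 (depth 1)
  pos 1: '(' -> open internal node _1 (depth 2)
  pos 5: ')' -> close internal node _1 (now at depth 1)
  pos 7: '(' -> open internal node _2 (depth 2)
  pos 8: '(' -> open internal node _3 (depth 3)
  pos 16: ')' -> close internal node _3 (now at depth 2)
  pos 18: '(' -> open internal node _4 (depth 3)
  pos 21: '(' -> open internal node _5 (depth 4)
  pos 25: ')' -> close internal node _5 (now at depth 3)
  pos 26: ')' -> close internal node _4 (now at depth 2)
  pos 27: ')' -> close internal node _2 (now at depth 1)
  pos 28: ')' -> close internal node _0 (now at depth 0)
Total internal nodes: 6
BFS adjacency from root:
  _0: _1 _2
  _1: W V
  _2: _3 _4
  _3: T X Z A
  _4: L _5
  _5: K N

Answer: _0: _1 _2
_1: W V
_2: _3 _4
_3: T X Z A
_4: L _5
_5: K N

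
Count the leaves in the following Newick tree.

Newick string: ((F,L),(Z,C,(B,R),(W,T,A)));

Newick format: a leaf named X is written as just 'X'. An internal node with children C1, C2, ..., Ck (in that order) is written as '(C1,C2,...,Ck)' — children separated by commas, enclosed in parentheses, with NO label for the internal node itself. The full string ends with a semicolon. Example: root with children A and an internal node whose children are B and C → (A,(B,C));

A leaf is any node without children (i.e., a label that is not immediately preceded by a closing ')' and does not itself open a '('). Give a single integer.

Newick: ((F,L),(Z,C,(B,R),(W,T,A)));
Scan left-to-right; a leaf is any maximal label run not followed by '(':
  pos 2: leaf 'F' → count = 1
  pos 4: leaf 'L' → count = 2
  pos 8: leaf 'Z' → count = 3
  pos 10: leaf 'C' → count = 4
  pos 13: leaf 'B' → count = 5
  pos 15: leaf 'R' → count = 6
  pos 19: leaf 'W' → count = 7
  pos 21: leaf 'T' → count = 8
  pos 23: leaf 'A' → count = 9
Total leaves: 9

Answer: 9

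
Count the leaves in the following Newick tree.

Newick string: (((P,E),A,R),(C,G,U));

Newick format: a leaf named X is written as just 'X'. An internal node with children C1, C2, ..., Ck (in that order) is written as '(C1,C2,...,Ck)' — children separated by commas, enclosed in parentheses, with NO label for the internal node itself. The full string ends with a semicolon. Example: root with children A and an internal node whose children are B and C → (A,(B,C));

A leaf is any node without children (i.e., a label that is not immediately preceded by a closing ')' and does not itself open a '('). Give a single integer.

Answer: 7

Derivation:
Newick: (((P,E),A,R),(C,G,U));
Scan left-to-right; a leaf is any maximal label run not followed by '(':
  pos 3: leaf 'P' → count = 1
  pos 5: leaf 'E' → count = 2
  pos 8: leaf 'A' → count = 3
  pos 10: leaf 'R' → count = 4
  pos 14: leaf 'C' → count = 5
  pos 16: leaf 'G' → count = 6
  pos 18: leaf 'U' → count = 7
Total leaves: 7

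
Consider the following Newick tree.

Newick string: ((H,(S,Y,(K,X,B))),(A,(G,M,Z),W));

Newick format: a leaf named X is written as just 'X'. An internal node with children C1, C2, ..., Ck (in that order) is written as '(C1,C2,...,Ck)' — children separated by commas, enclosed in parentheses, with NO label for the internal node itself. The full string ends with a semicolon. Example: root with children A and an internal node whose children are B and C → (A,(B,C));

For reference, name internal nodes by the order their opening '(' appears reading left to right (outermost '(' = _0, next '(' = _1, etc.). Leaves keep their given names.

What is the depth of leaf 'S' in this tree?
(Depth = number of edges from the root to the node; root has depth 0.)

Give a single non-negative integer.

Answer: 3

Derivation:
Newick: ((H,(S,Y,(K,X,B))),(A,(G,M,Z),W));
Naming internals by '(' encounter order: outermost '(' = _0, next = _1, ...
Query node: S
Path from root: _0 -> _1 -> _2 -> S
Depth of S: 3 (number of edges from root)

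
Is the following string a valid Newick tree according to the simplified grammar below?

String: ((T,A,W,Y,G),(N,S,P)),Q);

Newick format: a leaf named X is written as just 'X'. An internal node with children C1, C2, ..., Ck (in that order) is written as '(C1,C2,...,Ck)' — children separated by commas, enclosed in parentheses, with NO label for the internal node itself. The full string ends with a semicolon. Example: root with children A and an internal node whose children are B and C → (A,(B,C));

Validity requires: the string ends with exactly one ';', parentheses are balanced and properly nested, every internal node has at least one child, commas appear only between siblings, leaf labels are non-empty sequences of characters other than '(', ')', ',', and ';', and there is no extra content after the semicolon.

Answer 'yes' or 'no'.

Input: ((T,A,W,Y,G),(N,S,P)),Q);
Paren balance: 3 '(' vs 4 ')' MISMATCH
Ends with single ';': True
Full parse: FAILS (extra content after tree at pos 21)
Valid: False

Answer: no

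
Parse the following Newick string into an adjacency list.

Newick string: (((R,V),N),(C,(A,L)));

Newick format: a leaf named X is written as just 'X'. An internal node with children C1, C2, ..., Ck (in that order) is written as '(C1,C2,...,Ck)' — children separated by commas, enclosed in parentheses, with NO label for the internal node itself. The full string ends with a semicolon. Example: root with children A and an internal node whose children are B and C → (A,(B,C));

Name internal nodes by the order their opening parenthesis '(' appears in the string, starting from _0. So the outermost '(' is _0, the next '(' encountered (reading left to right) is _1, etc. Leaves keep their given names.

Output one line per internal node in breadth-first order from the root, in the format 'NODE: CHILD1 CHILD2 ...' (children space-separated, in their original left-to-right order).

Input: (((R,V),N),(C,(A,L)));
Scanning left-to-right, naming '(' by encounter order:
  pos 0: '(' -> open internal node _0 (depth 1)
  pos 1: '(' -> open internal node _1 (depth 2)
  pos 2: '(' -> open internal node _2 (depth 3)
  pos 6: ')' -> close internal node _2 (now at depth 2)
  pos 9: ')' -> close internal node _1 (now at depth 1)
  pos 11: '(' -> open internal node _3 (depth 2)
  pos 14: '(' -> open internal node _4 (depth 3)
  pos 18: ')' -> close internal node _4 (now at depth 2)
  pos 19: ')' -> close internal node _3 (now at depth 1)
  pos 20: ')' -> close internal node _0 (now at depth 0)
Total internal nodes: 5
BFS adjacency from root:
  _0: _1 _3
  _1: _2 N
  _3: C _4
  _2: R V
  _4: A L

Answer: _0: _1 _3
_1: _2 N
_3: C _4
_2: R V
_4: A L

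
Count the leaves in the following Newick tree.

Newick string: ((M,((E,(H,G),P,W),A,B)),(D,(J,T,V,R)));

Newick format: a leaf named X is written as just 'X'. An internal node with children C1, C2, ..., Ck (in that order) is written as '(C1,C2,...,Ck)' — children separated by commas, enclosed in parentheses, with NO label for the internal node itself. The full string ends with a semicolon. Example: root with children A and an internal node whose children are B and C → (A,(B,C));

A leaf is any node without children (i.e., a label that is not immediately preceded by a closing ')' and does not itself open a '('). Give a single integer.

Answer: 13

Derivation:
Newick: ((M,((E,(H,G),P,W),A,B)),(D,(J,T,V,R)));
Scan left-to-right; a leaf is any maximal label run not followed by '(':
  pos 2: leaf 'M' → count = 1
  pos 6: leaf 'E' → count = 2
  pos 9: leaf 'H' → count = 3
  pos 11: leaf 'G' → count = 4
  pos 14: leaf 'P' → count = 5
  pos 16: leaf 'W' → count = 6
  pos 19: leaf 'A' → count = 7
  pos 21: leaf 'B' → count = 8
  pos 26: leaf 'D' → count = 9
  pos 29: leaf 'J' → count = 10
  pos 31: leaf 'T' → count = 11
  pos 33: leaf 'V' → count = 12
  pos 35: leaf 'R' → count = 13
Total leaves: 13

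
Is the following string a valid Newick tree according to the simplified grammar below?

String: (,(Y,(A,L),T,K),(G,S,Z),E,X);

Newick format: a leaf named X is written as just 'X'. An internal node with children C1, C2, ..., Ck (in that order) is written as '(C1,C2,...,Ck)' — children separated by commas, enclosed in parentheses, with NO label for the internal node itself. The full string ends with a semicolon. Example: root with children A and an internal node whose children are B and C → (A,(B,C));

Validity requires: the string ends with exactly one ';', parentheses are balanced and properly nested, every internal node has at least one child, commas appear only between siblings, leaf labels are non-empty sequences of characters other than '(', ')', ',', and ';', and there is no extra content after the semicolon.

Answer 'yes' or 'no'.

Input: (,(Y,(A,L),T,K),(G,S,Z),E,X);
Paren balance: 4 '(' vs 4 ')' OK
Ends with single ';': True
Full parse: FAILS (empty leaf label at pos 1)
Valid: False

Answer: no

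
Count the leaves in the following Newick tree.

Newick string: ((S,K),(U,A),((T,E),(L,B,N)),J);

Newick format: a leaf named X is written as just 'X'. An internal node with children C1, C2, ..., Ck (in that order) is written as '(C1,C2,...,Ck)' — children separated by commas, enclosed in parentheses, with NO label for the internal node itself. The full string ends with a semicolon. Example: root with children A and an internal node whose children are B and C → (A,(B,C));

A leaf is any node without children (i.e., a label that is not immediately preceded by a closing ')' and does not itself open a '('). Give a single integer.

Answer: 10

Derivation:
Newick: ((S,K),(U,A),((T,E),(L,B,N)),J);
Scan left-to-right; a leaf is any maximal label run not followed by '(':
  pos 2: leaf 'S' → count = 1
  pos 4: leaf 'K' → count = 2
  pos 8: leaf 'U' → count = 3
  pos 10: leaf 'A' → count = 4
  pos 15: leaf 'T' → count = 5
  pos 17: leaf 'E' → count = 6
  pos 21: leaf 'L' → count = 7
  pos 23: leaf 'B' → count = 8
  pos 25: leaf 'N' → count = 9
  pos 29: leaf 'J' → count = 10
Total leaves: 10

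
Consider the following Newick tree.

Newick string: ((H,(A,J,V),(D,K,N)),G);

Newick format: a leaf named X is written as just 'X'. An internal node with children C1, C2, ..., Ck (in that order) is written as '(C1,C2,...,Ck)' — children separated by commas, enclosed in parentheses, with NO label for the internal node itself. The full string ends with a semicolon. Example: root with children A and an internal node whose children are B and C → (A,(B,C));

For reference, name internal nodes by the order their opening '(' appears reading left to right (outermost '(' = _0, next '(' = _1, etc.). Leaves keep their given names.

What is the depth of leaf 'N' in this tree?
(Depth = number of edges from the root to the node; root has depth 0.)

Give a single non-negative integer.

Answer: 3

Derivation:
Newick: ((H,(A,J,V),(D,K,N)),G);
Naming internals by '(' encounter order: outermost '(' = _0, next = _1, ...
Query node: N
Path from root: _0 -> _1 -> _3 -> N
Depth of N: 3 (number of edges from root)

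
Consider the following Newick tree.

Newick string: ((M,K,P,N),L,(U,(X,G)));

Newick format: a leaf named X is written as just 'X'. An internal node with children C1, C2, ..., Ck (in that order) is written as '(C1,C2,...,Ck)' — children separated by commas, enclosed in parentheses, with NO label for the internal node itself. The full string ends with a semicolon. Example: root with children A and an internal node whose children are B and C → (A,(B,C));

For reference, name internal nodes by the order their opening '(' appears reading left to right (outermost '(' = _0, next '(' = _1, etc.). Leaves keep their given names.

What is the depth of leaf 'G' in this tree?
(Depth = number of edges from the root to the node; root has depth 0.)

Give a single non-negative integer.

Answer: 3

Derivation:
Newick: ((M,K,P,N),L,(U,(X,G)));
Naming internals by '(' encounter order: outermost '(' = _0, next = _1, ...
Query node: G
Path from root: _0 -> _2 -> _3 -> G
Depth of G: 3 (number of edges from root)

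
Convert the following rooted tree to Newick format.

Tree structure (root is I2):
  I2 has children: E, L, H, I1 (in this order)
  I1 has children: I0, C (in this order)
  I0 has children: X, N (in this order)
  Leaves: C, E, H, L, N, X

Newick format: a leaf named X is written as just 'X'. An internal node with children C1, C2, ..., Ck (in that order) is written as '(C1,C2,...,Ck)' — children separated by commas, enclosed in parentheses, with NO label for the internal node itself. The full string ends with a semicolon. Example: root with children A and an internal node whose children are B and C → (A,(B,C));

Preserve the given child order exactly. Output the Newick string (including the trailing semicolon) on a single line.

internal I2 with children ['E', 'L', 'H', 'I1']
  leaf 'E' → 'E'
  leaf 'L' → 'L'
  leaf 'H' → 'H'
  internal I1 with children ['I0', 'C']
    internal I0 with children ['X', 'N']
      leaf 'X' → 'X'
      leaf 'N' → 'N'
    → '(X,N)'
    leaf 'C' → 'C'
  → '((X,N),C)'
→ '(E,L,H,((X,N),C))'
Final: (E,L,H,((X,N),C));

Answer: (E,L,H,((X,N),C));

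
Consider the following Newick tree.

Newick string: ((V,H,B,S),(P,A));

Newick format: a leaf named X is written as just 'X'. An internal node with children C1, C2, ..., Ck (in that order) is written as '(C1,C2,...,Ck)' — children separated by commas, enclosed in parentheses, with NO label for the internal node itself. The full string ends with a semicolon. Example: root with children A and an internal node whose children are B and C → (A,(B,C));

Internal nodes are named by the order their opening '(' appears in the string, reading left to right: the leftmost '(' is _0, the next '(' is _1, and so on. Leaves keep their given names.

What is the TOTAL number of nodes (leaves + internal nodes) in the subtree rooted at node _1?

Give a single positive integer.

Newick: ((V,H,B,S),(P,A));
Locate _1: it is the '(' at position 1 (the 2nd '(' reading left to right).
Query: subtree rooted at _1
_1: subtree_size = 1 + 4
  V: subtree_size = 1 + 0
  H: subtree_size = 1 + 0
  B: subtree_size = 1 + 0
  S: subtree_size = 1 + 0
Total subtree size of _1: 5

Answer: 5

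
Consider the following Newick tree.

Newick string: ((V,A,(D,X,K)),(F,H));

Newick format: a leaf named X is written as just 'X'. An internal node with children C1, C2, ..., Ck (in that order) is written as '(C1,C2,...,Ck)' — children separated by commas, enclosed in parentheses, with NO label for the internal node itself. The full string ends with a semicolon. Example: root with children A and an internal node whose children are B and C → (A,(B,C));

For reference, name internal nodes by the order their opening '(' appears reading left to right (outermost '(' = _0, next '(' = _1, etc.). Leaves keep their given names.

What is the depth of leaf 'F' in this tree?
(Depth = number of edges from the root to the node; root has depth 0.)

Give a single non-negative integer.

Newick: ((V,A,(D,X,K)),(F,H));
Naming internals by '(' encounter order: outermost '(' = _0, next = _1, ...
Query node: F
Path from root: _0 -> _3 -> F
Depth of F: 2 (number of edges from root)

Answer: 2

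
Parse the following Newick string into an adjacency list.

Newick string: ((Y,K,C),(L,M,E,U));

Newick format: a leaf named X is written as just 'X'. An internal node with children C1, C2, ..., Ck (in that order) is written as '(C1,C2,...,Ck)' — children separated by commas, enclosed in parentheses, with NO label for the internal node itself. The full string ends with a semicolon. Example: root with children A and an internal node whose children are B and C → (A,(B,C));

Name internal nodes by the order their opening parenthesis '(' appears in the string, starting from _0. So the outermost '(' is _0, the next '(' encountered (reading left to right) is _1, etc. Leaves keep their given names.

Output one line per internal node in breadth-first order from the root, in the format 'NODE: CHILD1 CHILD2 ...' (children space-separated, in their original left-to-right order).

Answer: _0: _1 _2
_1: Y K C
_2: L M E U

Derivation:
Input: ((Y,K,C),(L,M,E,U));
Scanning left-to-right, naming '(' by encounter order:
  pos 0: '(' -> open internal node _0 (depth 1)
  pos 1: '(' -> open internal node _1 (depth 2)
  pos 7: ')' -> close internal node _1 (now at depth 1)
  pos 9: '(' -> open internal node _2 (depth 2)
  pos 17: ')' -> close internal node _2 (now at depth 1)
  pos 18: ')' -> close internal node _0 (now at depth 0)
Total internal nodes: 3
BFS adjacency from root:
  _0: _1 _2
  _1: Y K C
  _2: L M E U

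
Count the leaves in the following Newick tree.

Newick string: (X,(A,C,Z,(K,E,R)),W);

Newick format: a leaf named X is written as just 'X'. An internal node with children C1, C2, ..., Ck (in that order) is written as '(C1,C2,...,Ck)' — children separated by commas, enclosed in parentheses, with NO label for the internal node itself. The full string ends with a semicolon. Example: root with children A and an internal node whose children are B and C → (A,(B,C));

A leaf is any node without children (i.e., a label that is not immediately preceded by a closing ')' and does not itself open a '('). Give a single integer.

Answer: 8

Derivation:
Newick: (X,(A,C,Z,(K,E,R)),W);
Scan left-to-right; a leaf is any maximal label run not followed by '(':
  pos 1: leaf 'X' → count = 1
  pos 4: leaf 'A' → count = 2
  pos 6: leaf 'C' → count = 3
  pos 8: leaf 'Z' → count = 4
  pos 11: leaf 'K' → count = 5
  pos 13: leaf 'E' → count = 6
  pos 15: leaf 'R' → count = 7
  pos 19: leaf 'W' → count = 8
Total leaves: 8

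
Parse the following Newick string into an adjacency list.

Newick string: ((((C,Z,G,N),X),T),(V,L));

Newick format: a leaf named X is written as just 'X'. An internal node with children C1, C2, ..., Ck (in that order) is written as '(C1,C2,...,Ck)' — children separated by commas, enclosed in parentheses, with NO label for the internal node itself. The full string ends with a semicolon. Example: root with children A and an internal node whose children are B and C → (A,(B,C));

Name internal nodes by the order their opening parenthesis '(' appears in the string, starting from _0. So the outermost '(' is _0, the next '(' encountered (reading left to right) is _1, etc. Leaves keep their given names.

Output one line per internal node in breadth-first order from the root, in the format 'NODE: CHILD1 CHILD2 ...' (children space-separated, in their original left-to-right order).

Answer: _0: _1 _4
_1: _2 T
_4: V L
_2: _3 X
_3: C Z G N

Derivation:
Input: ((((C,Z,G,N),X),T),(V,L));
Scanning left-to-right, naming '(' by encounter order:
  pos 0: '(' -> open internal node _0 (depth 1)
  pos 1: '(' -> open internal node _1 (depth 2)
  pos 2: '(' -> open internal node _2 (depth 3)
  pos 3: '(' -> open internal node _3 (depth 4)
  pos 11: ')' -> close internal node _3 (now at depth 3)
  pos 14: ')' -> close internal node _2 (now at depth 2)
  pos 17: ')' -> close internal node _1 (now at depth 1)
  pos 19: '(' -> open internal node _4 (depth 2)
  pos 23: ')' -> close internal node _4 (now at depth 1)
  pos 24: ')' -> close internal node _0 (now at depth 0)
Total internal nodes: 5
BFS adjacency from root:
  _0: _1 _4
  _1: _2 T
  _4: V L
  _2: _3 X
  _3: C Z G N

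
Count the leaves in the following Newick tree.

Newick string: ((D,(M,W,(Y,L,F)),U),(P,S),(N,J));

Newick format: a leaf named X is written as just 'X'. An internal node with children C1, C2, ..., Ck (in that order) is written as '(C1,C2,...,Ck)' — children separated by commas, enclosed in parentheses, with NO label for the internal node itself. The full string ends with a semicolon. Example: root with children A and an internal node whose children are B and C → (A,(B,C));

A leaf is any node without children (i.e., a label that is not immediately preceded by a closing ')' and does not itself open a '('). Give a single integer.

Answer: 11

Derivation:
Newick: ((D,(M,W,(Y,L,F)),U),(P,S),(N,J));
Scan left-to-right; a leaf is any maximal label run not followed by '(':
  pos 2: leaf 'D' → count = 1
  pos 5: leaf 'M' → count = 2
  pos 7: leaf 'W' → count = 3
  pos 10: leaf 'Y' → count = 4
  pos 12: leaf 'L' → count = 5
  pos 14: leaf 'F' → count = 6
  pos 18: leaf 'U' → count = 7
  pos 22: leaf 'P' → count = 8
  pos 24: leaf 'S' → count = 9
  pos 28: leaf 'N' → count = 10
  pos 30: leaf 'J' → count = 11
Total leaves: 11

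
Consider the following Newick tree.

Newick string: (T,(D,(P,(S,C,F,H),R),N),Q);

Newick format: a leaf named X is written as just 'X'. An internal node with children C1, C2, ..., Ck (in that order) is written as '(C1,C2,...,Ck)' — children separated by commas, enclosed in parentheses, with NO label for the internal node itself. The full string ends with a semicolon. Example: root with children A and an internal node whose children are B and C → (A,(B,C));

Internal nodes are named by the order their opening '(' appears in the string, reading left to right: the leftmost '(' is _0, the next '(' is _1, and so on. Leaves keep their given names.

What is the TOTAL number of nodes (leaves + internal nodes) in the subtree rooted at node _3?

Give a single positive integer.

Newick: (T,(D,(P,(S,C,F,H),R),N),Q);
Locate _3: it is the '(' at position 9 (the 4th '(' reading left to right).
Query: subtree rooted at _3
_3: subtree_size = 1 + 4
  S: subtree_size = 1 + 0
  C: subtree_size = 1 + 0
  F: subtree_size = 1 + 0
  H: subtree_size = 1 + 0
Total subtree size of _3: 5

Answer: 5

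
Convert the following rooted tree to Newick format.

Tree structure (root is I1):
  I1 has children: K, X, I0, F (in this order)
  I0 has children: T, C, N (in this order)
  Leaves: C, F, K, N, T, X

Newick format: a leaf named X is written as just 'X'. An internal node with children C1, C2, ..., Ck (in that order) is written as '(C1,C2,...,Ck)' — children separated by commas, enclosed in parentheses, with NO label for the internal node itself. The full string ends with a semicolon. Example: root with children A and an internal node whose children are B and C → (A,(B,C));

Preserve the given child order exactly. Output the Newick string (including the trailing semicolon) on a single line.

internal I1 with children ['K', 'X', 'I0', 'F']
  leaf 'K' → 'K'
  leaf 'X' → 'X'
  internal I0 with children ['T', 'C', 'N']
    leaf 'T' → 'T'
    leaf 'C' → 'C'
    leaf 'N' → 'N'
  → '(T,C,N)'
  leaf 'F' → 'F'
→ '(K,X,(T,C,N),F)'
Final: (K,X,(T,C,N),F);

Answer: (K,X,(T,C,N),F);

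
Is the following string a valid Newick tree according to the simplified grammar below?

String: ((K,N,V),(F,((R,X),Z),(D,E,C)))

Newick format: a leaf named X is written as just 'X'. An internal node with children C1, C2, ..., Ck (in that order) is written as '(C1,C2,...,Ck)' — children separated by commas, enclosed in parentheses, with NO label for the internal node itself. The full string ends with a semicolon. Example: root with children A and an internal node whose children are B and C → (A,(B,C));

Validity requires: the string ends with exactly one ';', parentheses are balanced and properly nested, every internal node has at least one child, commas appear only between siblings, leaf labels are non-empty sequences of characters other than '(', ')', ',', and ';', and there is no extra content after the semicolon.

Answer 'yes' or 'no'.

Answer: no

Derivation:
Input: ((K,N,V),(F,((R,X),Z),(D,E,C)))
Paren balance: 6 '(' vs 6 ')' OK
Ends with single ';': False
Full parse: FAILS (must end with ;)
Valid: False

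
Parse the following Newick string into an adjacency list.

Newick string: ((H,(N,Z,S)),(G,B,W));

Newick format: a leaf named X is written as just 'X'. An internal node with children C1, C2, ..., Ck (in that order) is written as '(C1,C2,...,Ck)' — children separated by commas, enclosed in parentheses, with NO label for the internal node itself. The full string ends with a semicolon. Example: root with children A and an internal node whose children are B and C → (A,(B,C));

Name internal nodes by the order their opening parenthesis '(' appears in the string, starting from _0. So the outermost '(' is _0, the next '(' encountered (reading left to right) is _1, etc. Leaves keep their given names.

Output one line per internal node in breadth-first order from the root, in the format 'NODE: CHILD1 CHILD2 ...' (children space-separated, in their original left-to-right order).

Input: ((H,(N,Z,S)),(G,B,W));
Scanning left-to-right, naming '(' by encounter order:
  pos 0: '(' -> open internal node _0 (depth 1)
  pos 1: '(' -> open internal node _1 (depth 2)
  pos 4: '(' -> open internal node _2 (depth 3)
  pos 10: ')' -> close internal node _2 (now at depth 2)
  pos 11: ')' -> close internal node _1 (now at depth 1)
  pos 13: '(' -> open internal node _3 (depth 2)
  pos 19: ')' -> close internal node _3 (now at depth 1)
  pos 20: ')' -> close internal node _0 (now at depth 0)
Total internal nodes: 4
BFS adjacency from root:
  _0: _1 _3
  _1: H _2
  _3: G B W
  _2: N Z S

Answer: _0: _1 _3
_1: H _2
_3: G B W
_2: N Z S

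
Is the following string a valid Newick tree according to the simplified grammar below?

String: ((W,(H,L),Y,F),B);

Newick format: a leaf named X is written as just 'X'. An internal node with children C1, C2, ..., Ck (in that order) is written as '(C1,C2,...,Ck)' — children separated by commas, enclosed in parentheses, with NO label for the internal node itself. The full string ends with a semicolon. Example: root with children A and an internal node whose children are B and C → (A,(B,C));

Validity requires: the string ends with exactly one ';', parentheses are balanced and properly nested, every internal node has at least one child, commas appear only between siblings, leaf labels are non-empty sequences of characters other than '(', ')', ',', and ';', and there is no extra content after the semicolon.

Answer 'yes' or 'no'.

Answer: yes

Derivation:
Input: ((W,(H,L),Y,F),B);
Paren balance: 3 '(' vs 3 ')' OK
Ends with single ';': True
Full parse: OK
Valid: True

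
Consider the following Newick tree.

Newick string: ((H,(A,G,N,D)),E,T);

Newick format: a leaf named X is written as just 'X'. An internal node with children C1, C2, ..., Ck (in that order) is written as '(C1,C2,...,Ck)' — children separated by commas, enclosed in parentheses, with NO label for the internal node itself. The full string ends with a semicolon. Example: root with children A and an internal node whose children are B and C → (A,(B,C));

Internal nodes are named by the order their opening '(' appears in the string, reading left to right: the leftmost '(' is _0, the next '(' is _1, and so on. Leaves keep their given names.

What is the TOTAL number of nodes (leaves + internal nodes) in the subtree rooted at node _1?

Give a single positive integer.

Answer: 7

Derivation:
Newick: ((H,(A,G,N,D)),E,T);
Locate _1: it is the '(' at position 1 (the 2nd '(' reading left to right).
Query: subtree rooted at _1
_1: subtree_size = 1 + 6
  H: subtree_size = 1 + 0
  _2: subtree_size = 1 + 4
    A: subtree_size = 1 + 0
    G: subtree_size = 1 + 0
    N: subtree_size = 1 + 0
    D: subtree_size = 1 + 0
Total subtree size of _1: 7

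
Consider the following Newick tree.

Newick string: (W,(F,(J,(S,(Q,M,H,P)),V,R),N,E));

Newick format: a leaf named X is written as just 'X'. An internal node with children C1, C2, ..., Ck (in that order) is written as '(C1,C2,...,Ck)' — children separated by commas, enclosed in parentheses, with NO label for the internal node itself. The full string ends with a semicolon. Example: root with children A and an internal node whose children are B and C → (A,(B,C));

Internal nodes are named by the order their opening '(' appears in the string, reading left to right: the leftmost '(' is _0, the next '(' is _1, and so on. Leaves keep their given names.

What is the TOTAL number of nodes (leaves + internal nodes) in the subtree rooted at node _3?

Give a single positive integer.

Answer: 7

Derivation:
Newick: (W,(F,(J,(S,(Q,M,H,P)),V,R),N,E));
Locate _3: it is the '(' at position 9 (the 4th '(' reading left to right).
Query: subtree rooted at _3
_3: subtree_size = 1 + 6
  S: subtree_size = 1 + 0
  _4: subtree_size = 1 + 4
    Q: subtree_size = 1 + 0
    M: subtree_size = 1 + 0
    H: subtree_size = 1 + 0
    P: subtree_size = 1 + 0
Total subtree size of _3: 7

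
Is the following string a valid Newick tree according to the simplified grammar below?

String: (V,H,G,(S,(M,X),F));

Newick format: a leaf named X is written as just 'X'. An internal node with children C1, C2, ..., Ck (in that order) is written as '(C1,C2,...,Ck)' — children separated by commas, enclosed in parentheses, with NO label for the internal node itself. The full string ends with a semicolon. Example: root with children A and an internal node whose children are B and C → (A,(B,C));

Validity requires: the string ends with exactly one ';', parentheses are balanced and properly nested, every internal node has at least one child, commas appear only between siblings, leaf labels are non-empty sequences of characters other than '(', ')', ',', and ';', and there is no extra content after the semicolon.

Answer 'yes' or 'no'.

Input: (V,H,G,(S,(M,X),F));
Paren balance: 3 '(' vs 3 ')' OK
Ends with single ';': True
Full parse: OK
Valid: True

Answer: yes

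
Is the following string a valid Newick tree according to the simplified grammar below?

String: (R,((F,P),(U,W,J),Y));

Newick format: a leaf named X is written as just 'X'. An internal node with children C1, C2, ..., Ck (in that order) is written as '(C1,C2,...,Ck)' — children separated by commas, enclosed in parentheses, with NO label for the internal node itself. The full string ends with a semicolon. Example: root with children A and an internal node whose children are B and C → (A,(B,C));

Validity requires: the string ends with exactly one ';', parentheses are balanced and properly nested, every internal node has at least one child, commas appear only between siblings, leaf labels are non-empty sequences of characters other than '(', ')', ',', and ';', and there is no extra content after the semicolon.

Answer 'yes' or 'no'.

Input: (R,((F,P),(U,W,J),Y));
Paren balance: 4 '(' vs 4 ')' OK
Ends with single ';': True
Full parse: OK
Valid: True

Answer: yes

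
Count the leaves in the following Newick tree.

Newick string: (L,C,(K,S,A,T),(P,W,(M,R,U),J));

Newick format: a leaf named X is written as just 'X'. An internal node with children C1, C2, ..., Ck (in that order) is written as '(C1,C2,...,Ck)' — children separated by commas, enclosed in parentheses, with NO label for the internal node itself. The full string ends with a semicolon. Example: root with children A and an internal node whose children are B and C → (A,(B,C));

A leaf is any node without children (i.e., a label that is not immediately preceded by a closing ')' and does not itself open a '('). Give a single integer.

Answer: 12

Derivation:
Newick: (L,C,(K,S,A,T),(P,W,(M,R,U),J));
Scan left-to-right; a leaf is any maximal label run not followed by '(':
  pos 1: leaf 'L' → count = 1
  pos 3: leaf 'C' → count = 2
  pos 6: leaf 'K' → count = 3
  pos 8: leaf 'S' → count = 4
  pos 10: leaf 'A' → count = 5
  pos 12: leaf 'T' → count = 6
  pos 16: leaf 'P' → count = 7
  pos 18: leaf 'W' → count = 8
  pos 21: leaf 'M' → count = 9
  pos 23: leaf 'R' → count = 10
  pos 25: leaf 'U' → count = 11
  pos 28: leaf 'J' → count = 12
Total leaves: 12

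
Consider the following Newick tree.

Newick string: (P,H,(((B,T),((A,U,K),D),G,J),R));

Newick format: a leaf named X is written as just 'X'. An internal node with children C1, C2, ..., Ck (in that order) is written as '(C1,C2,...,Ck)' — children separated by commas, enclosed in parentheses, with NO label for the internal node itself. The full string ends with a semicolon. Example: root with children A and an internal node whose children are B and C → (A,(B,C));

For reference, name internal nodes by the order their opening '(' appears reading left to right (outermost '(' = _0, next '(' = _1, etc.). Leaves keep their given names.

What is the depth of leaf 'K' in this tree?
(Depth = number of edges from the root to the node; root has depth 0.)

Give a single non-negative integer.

Answer: 5

Derivation:
Newick: (P,H,(((B,T),((A,U,K),D),G,J),R));
Naming internals by '(' encounter order: outermost '(' = _0, next = _1, ...
Query node: K
Path from root: _0 -> _1 -> _2 -> _4 -> _5 -> K
Depth of K: 5 (number of edges from root)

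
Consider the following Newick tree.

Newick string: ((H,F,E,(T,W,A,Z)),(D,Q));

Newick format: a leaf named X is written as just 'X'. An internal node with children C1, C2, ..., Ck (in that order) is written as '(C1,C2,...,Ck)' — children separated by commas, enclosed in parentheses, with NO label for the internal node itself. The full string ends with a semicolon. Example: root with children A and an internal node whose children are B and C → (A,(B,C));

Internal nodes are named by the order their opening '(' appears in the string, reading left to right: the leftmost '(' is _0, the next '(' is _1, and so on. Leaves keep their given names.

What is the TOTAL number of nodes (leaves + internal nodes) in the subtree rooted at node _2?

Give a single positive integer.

Newick: ((H,F,E,(T,W,A,Z)),(D,Q));
Locate _2: it is the '(' at position 8 (the 3rd '(' reading left to right).
Query: subtree rooted at _2
_2: subtree_size = 1 + 4
  T: subtree_size = 1 + 0
  W: subtree_size = 1 + 0
  A: subtree_size = 1 + 0
  Z: subtree_size = 1 + 0
Total subtree size of _2: 5

Answer: 5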